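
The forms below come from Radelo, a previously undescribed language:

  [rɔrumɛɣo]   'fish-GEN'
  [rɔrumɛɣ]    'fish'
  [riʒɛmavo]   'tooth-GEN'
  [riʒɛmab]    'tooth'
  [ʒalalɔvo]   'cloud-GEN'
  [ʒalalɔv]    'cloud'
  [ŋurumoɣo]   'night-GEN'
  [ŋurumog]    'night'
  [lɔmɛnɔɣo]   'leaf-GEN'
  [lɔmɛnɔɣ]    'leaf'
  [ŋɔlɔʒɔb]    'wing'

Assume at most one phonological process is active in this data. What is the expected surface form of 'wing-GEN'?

[ŋɔlɔʒɔvo]

The root 'tooth' surfaces as [riʒɛmavo] and [riʒɛmab], with a stem-final [v] ~ [b] alternation.
The stem 'cloud' ([ʒalalɔvo], [ʒalalɔv]) shows [v] unchanged in both environments, so [v] cannot be basic with [b] derived in isolation.
The underlying segment must be /b/; voiced stops become fricatives between vowels, yielding [v] there.
The one attested form of 'wing', [ŋɔlɔʒɔb], shows underlying /ŋɔlɔʒɔb/. Applying the same rule between vowels gives [ŋɔlɔʒɔvo].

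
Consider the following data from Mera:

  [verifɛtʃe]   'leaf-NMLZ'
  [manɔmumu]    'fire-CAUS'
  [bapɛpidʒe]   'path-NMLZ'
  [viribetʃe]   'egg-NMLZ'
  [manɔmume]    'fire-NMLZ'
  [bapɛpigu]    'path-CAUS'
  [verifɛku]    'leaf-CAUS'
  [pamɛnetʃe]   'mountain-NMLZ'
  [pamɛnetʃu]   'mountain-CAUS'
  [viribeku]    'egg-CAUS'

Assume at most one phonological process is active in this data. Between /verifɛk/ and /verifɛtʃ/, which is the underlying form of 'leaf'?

The root 'leaf' surfaces as [verifɛtʃe] and [verifɛku], with a stem-final [tʃ] ~ [k] alternation.
But 'mountain' keeps [tʃ] in both environments ([pamɛnetʃe], [pamɛnetʃu]), so there is no rule changing /tʃ/ to [k] before the CAUS suffix.
So /k/ is underlying, and a rule of palatalization before a front vowel — /k/ and /g/ become palato-alveolar [tʃ] and [dʒ] before a front vowel — gives [tʃ].

/verifɛk/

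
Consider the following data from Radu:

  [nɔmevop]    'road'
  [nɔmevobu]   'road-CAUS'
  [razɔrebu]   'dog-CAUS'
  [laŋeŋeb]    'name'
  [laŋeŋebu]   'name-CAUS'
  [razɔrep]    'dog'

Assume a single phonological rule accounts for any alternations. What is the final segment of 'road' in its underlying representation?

/p/

The stem for 'road' ends in [b] in [nɔmevobu] but [p] in [nɔmevop].
But 'name' keeps [b] in both environments ([laŋeŋebu], [laŋeŋeb]), so there is no rule changing /b/ to [p] in isolation.
Therefore /p/ is basic and [b] is derived by intervocalic voicing (voiceless stops become voiced between vowels).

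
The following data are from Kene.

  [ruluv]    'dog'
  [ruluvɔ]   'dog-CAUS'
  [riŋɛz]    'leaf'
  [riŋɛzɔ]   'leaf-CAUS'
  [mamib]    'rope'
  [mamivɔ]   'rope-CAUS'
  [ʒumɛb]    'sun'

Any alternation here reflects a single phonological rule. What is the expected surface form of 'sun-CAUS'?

The root 'rope' surfaces as [mamib] and [mamivɔ], with a stem-final [b] ~ [v] alternation.
If /v/ were underlying and a rule turned it into [b] in isolation, 'dog' would also alternate; but it has [v] in both [ruluv] and [ruluvɔ].
The alternation reflects intervocalic spirantization: voiced stops become fricatives between vowels. /b/ is underlying.
The one attested form of 'sun', [ʒumɛb], shows underlying /ʒumɛb/. Applying the same rule between vowels gives [ʒumɛvɔ].

[ʒumɛvɔ]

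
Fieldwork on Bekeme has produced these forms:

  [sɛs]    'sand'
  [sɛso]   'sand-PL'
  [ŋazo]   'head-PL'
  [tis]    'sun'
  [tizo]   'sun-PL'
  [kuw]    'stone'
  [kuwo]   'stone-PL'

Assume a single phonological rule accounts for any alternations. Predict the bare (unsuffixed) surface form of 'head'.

[ŋas]

The root 'sun' surfaces as [tis] and [tizo], with a stem-final [s] ~ [z] alternation.
The stem 'sand' ([sɛs], [sɛso]) shows [s] unchanged in both environments, so [s] cannot be basic with [z] derived before the PL suffix.
So /z/ is underlying, and a rule of word-final obstruent devoicing — voiced obstruents become voiceless word-finally — gives [s].
From [ŋazo] the stem 'head' is /ŋaz/; word-finally this yields [ŋas].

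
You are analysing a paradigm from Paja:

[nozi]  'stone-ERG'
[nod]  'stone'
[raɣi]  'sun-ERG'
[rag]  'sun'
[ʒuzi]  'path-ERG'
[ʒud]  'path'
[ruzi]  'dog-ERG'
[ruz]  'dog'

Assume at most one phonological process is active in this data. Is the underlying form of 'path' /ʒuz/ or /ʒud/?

The stem for 'path' ends in [z] in [ʒuzi] but [d] in [ʒud].
But 'dog' keeps [z] in both environments ([ruzi], [ruz]), so there is no rule changing /z/ to [d] in isolation.
The alternation reflects intervocalic spirantization: voiced stops become fricatives between vowels. /d/ is underlying.

/ʒud/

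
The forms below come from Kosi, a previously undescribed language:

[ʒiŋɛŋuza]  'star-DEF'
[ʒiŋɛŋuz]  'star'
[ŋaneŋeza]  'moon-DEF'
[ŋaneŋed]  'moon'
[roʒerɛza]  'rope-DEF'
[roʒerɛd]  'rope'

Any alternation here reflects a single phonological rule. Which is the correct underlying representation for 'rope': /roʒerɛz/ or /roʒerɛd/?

/roʒerɛd/

The root 'rope' surfaces as [roʒerɛza] and [roʒerɛd], with a stem-final [z] ~ [d] alternation.
If /z/ were underlying and a rule turned it into [d] in isolation, 'star' would also alternate; but it has [z] in both [ʒiŋɛŋuza] and [ʒiŋɛŋuz].
The alternation reflects intervocalic spirantization: voiced stops become fricatives between vowels. /d/ is underlying.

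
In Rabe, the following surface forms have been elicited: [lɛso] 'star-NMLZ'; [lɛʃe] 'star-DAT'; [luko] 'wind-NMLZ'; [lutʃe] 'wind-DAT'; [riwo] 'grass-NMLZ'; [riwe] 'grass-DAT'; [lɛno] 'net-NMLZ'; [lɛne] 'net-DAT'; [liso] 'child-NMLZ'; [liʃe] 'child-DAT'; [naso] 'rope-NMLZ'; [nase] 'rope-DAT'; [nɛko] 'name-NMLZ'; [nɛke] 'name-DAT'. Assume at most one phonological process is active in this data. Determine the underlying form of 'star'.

/lɛʃ/

The root 'star' surfaces as [lɛso] and [lɛʃe], with a stem-final [s] ~ [ʃ] alternation.
Compare 'rope', with invariant [s] in [naso] and [nase]: an analysis with underlying /s/ and a rule producing [ʃ] before the DAT suffix would wrongly predict alternation here too.
The underlying segment must be /ʃ/; palato-alveolar /tʃ/ and /ʃ/ become [k] and [s] when no front vowel follows, yielding [s] there.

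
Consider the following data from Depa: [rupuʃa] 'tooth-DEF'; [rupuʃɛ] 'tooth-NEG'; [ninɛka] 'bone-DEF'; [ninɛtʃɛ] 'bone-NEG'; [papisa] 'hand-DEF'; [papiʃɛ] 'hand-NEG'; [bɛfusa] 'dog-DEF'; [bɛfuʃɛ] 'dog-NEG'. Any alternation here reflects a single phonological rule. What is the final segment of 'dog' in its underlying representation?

/s/

The stem for 'dog' ends in [s] in [bɛfusa] but [ʃ] in [bɛfuʃɛ].
The stem 'tooth' ([rupuʃa], [rupuʃɛ]) shows [ʃ] unchanged in both environments, so [ʃ] cannot be basic with [s] derived before the DEF suffix.
Therefore /s/ is basic and [ʃ] is derived by palatalization before a front vowel (/k/ and /s/ become palato-alveolar [tʃ] and [ʃ] before a front vowel).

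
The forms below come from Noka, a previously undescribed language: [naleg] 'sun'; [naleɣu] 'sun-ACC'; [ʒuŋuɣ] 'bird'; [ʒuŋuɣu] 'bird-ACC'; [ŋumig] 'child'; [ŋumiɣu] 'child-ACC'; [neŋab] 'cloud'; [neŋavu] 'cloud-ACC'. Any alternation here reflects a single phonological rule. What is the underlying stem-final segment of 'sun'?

The stem for 'sun' ends in [g] in [naleg] but [ɣ] in [naleɣu].
If /ɣ/ were underlying and a rule turned it into [g] in isolation, 'bird' would also alternate; but it has [ɣ] in both [ʒuŋuɣ] and [ʒuŋuɣu].
So /g/ is underlying, and a rule of intervocalic spirantization — voiced stops become fricatives between vowels — gives [ɣ].

/g/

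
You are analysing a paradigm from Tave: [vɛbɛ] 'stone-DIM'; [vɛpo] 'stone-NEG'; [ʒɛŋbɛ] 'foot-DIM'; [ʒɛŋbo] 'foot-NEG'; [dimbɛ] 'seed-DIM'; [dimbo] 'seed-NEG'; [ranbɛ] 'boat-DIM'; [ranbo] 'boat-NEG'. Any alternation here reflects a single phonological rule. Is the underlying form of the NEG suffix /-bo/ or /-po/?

/-po/

The NEG morpheme has two allomorphs, [-bo] and [-po].
The DIM suffix, which begins with [b], is invariant after every stem; so [b] is not altered by any rule here.
The NEG suffix is therefore /-po/ underlyingly, with post-nasal voicing: voiceless stops become voiced after a nasal.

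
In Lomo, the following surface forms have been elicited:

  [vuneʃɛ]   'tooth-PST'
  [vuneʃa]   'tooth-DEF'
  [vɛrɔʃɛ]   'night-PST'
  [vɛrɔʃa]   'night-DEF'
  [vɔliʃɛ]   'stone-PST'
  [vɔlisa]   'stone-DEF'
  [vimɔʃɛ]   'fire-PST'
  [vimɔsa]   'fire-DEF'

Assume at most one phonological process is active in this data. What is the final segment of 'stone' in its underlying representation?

In [vɔliʃɛ] and [vɔlisa] the final segment of 'stone' alternates: [ʃ] ~ [s].
But 'night' keeps [ʃ] in both environments ([vɛrɔʃɛ], [vɛrɔʃa]), so there is no rule changing /ʃ/ to [s] before the DEF suffix.
Therefore /s/ is basic and [ʃ] is derived by palatalization before a front vowel (/s/ becomes palato-alveolar [ʃ] before a front vowel).

/s/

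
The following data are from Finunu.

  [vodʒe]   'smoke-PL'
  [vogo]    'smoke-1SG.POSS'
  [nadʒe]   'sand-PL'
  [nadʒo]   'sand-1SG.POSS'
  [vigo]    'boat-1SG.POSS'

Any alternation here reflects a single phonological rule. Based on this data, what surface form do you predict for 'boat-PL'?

'smoke' shows [dʒ] ~ [g] at the end of the stem ([vodʒe] vs [vogo]).
But 'sand' keeps [dʒ] in both environments ([nadʒe], [nadʒo]), so there is no rule changing /dʒ/ to [g] before the 1SG.POSS suffix.
The alternation reflects palatalization before a front vowel: /g/ becomes palato-alveolar [dʒ] before a front vowel. /g/ is underlying.
From [vigo] the stem 'boat' is /vig/; before a front vowel this yields [vidʒe].

[vidʒe]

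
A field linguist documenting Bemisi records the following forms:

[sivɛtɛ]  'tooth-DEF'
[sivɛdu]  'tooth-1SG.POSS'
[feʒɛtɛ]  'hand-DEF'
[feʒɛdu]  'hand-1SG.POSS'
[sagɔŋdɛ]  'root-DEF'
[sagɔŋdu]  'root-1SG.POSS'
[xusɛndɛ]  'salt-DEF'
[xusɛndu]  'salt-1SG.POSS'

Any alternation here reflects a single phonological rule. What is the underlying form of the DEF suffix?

/-tɛ/

The DEF morpheme has two allomorphs, [-dɛ] and [-tɛ].
By contrast the 1SG.POSS suffix keeps its initial [d] throughout — that segment must be underlying.
The DEF suffix is therefore /-tɛ/ underlyingly, with post-nasal voicing: voiceless stops become voiced after a nasal.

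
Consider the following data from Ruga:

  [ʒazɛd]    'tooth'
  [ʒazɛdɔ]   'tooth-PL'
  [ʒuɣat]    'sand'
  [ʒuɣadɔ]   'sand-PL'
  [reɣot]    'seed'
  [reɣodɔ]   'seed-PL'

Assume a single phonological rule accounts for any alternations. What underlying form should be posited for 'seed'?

/reɣot/

The root 'seed' surfaces as [reɣot] and [reɣodɔ], with a stem-final [t] ~ [d] alternation.
The stem 'tooth' ([ʒazɛd], [ʒazɛdɔ]) shows [d] unchanged in both environments, so [d] cannot be basic with [t] derived in isolation.
The alternation reflects intervocalic voicing: voiceless stops become voiced between vowels. /t/ is underlying.
Hence 'seed' is /reɣot/ underlyingly.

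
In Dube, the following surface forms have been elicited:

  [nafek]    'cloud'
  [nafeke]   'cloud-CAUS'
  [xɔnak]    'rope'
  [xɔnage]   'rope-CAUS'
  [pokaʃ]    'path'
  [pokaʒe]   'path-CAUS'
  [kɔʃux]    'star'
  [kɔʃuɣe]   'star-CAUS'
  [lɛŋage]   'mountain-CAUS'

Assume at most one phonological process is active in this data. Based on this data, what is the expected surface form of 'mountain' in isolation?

[lɛŋak]

'rope' shows [k] ~ [g] at the end of the stem ([xɔnak] vs [xɔnage]).
If /k/ were underlying and a rule turned it into [g] before the CAUS suffix, 'cloud' would also alternate; but it has [k] in both [nafek] and [nafeke].
The underlying segment must be /g/; voiced obstruents become voiceless word-finally, yielding [k] there.
From [lɛŋage] the stem 'mountain' is /lɛŋag/; word-finally this yields [lɛŋak].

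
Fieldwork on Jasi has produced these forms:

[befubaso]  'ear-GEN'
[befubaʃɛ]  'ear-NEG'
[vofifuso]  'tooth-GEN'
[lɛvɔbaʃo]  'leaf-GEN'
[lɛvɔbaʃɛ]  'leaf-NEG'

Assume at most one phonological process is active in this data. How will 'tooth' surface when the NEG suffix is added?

[vofifuʃɛ]

'ear' shows [ʃ] ~ [s] at the end of the stem ([befubaʃɛ] vs [befubaso]).
But 'leaf' keeps [ʃ] in both environments ([lɛvɔbaʃɛ], [lɛvɔbaʃo]), so there is no rule changing /ʃ/ to [s] before the GEN suffix.
Therefore /s/ is basic and [ʃ] is derived by palatalization before a front vowel (/s/ becomes palato-alveolar [ʃ] before a front vowel).
The one attested form of 'tooth', [vofifuso], shows underlying /vofifus/. Applying the same rule before a front vowel gives [vofifuʃɛ].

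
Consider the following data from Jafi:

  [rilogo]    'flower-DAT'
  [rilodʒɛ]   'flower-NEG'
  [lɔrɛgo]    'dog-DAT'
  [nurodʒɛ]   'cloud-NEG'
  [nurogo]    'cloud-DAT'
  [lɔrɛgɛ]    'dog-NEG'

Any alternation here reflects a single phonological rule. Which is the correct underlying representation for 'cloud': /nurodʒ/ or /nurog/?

In [nurodʒɛ] and [nurogo] the final segment of 'cloud' alternates: [dʒ] ~ [g].
The stem 'dog' ([lɔrɛgɛ], [lɔrɛgo]) shows [g] unchanged in both environments, so [g] cannot be basic with [dʒ] derived before the NEG suffix.
So /dʒ/ is underlying, and a rule of depalatalization — palato-alveolar /dʒ/ becomes [g] when no front vowel follows — gives [g].

/nurodʒ/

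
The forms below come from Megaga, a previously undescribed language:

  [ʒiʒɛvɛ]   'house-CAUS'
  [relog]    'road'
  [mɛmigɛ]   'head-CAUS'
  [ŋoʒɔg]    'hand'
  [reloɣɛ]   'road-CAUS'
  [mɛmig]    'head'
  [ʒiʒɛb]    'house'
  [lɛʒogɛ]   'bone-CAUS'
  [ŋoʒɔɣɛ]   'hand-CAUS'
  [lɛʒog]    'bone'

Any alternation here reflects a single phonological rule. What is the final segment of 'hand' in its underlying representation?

In [ŋoʒɔɣɛ] and [ŋoʒɔg] the final segment of 'hand' alternates: [ɣ] ~ [g].
Compare 'bone', with invariant [g] in [lɛʒogɛ] and [lɛʒog]: an analysis with underlying /g/ and a rule producing [ɣ] before the CAUS suffix would wrongly predict alternation here too.
Therefore /ɣ/ is basic and [g] is derived by word-final hardening (voiced fricatives become stops word-finally).

/ɣ/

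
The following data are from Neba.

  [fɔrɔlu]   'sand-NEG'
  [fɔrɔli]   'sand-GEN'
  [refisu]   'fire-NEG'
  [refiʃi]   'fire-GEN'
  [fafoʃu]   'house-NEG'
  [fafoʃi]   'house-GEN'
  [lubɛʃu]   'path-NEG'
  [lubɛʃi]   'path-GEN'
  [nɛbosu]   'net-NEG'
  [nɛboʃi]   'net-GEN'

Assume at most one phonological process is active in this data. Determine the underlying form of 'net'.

/nɛbos/

The stem for 'net' ends in [s] in [nɛbosu] but [ʃ] in [nɛboʃi].
But 'house' keeps [ʃ] in both environments ([fafoʃu], [fafoʃi]), so there is no rule changing /ʃ/ to [s] before the NEG suffix.
The alternation reflects palatalization before a front vowel: /s/ becomes palato-alveolar [ʃ] before a front vowel. /s/ is underlying.
Hence 'net' is /nɛbos/ underlyingly.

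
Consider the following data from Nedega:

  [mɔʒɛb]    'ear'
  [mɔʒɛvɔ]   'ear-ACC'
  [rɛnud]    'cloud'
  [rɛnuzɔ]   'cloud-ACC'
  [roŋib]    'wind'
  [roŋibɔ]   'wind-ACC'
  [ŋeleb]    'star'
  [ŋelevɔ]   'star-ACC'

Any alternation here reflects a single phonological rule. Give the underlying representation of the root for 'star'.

/ŋelev/

The root 'star' surfaces as [ŋeleb] and [ŋelevɔ], with a stem-final [b] ~ [v] alternation.
If /b/ were underlying and a rule turned it into [v] before the ACC suffix, 'wind' would also alternate; but it has [b] in both [roŋib] and [roŋibɔ].
Therefore /v/ is basic and [b] is derived by word-final hardening (voiced fricatives become stops word-finally).
Hence 'star' is /ŋelev/ underlyingly.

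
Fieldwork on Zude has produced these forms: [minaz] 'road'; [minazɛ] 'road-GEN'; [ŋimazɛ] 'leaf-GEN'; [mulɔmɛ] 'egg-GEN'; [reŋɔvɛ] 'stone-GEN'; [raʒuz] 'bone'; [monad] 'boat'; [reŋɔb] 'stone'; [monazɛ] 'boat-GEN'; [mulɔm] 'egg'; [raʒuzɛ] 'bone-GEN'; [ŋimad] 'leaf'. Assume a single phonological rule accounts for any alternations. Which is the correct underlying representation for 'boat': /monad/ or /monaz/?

The root 'boat' surfaces as [monazɛ] and [monad], with a stem-final [z] ~ [d] alternation.
But 'road' keeps [z] in both environments ([minazɛ], [minaz]), so there is no rule changing /z/ to [d] in isolation.
The underlying segment must be /d/; voiced stops become fricatives between vowels, yielding [z] there.

/monad/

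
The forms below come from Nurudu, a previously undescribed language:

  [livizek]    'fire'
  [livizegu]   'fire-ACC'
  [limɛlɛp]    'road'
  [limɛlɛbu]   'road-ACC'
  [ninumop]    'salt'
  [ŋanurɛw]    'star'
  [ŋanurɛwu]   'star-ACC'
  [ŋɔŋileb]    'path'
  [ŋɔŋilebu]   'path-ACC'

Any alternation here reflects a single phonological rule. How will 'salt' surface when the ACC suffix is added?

In [limɛlɛp] and [limɛlɛbu] the final segment of 'road' alternates: [p] ~ [b].
If /b/ were underlying and a rule turned it into [p] in isolation, 'path' would also alternate; but it has [b] in both [ŋɔŋileb] and [ŋɔŋilebu].
The underlying segment must be /p/; voiceless stops become voiced between vowels, yielding [b] there.
From [ninumop] the stem 'salt' is /ninumop/; between vowels this yields [ninumobu].

[ninumobu]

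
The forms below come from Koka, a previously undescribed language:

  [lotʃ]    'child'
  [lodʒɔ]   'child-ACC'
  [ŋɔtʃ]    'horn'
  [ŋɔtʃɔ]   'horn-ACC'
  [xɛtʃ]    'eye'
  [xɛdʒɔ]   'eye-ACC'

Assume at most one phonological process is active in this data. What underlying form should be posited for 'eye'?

'eye' shows [tʃ] ~ [dʒ] at the end of the stem ([xɛtʃ] vs [xɛdʒɔ]).
Compare 'horn', with invariant [tʃ] in [ŋɔtʃ] and [ŋɔtʃɔ]: an analysis with underlying /tʃ/ and a rule producing [dʒ] before the ACC suffix would wrongly predict alternation here too.
So /dʒ/ is underlying, and a rule of word-final obstruent devoicing — voiced obstruents become voiceless word-finally — gives [tʃ].

/xɛdʒ/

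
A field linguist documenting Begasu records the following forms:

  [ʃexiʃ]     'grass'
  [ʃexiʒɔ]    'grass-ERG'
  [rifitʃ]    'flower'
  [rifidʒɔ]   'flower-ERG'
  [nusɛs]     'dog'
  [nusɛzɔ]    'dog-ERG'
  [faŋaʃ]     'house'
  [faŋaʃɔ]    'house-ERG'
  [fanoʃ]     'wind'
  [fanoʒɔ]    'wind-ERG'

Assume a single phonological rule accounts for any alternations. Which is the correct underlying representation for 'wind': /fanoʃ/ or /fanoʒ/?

'wind' shows [ʃ] ~ [ʒ] at the end of the stem ([fanoʃ] vs [fanoʒɔ]).
The stem 'house' ([faŋaʃ], [faŋaʃɔ]) shows [ʃ] unchanged in both environments, so [ʃ] cannot be basic with [ʒ] derived before the ERG suffix.
So /ʒ/ is underlying, and a rule of word-final obstruent devoicing — voiced obstruents become voiceless word-finally — gives [ʃ].

/fanoʒ/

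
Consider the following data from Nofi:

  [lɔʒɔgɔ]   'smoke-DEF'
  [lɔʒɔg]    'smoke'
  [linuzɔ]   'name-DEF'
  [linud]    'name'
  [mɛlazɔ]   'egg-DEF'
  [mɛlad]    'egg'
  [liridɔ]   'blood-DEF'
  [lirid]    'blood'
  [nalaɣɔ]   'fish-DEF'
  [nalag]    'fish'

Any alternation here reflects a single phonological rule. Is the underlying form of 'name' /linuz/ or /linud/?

'name' shows [z] ~ [d] at the end of the stem ([linuzɔ] vs [linud]).
Compare 'blood', with invariant [d] in [liridɔ] and [lirid]: an analysis with underlying /d/ and a rule producing [z] before the DEF suffix would wrongly predict alternation here too.
The alternation reflects word-final hardening: voiced fricatives become stops word-finally. /z/ is underlying.

/linuz/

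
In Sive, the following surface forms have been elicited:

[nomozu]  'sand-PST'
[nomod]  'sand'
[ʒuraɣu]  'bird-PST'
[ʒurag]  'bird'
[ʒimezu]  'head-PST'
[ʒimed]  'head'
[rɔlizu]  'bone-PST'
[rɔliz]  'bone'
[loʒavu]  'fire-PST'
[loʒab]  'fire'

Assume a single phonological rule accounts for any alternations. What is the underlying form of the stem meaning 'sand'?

'sand' shows [z] ~ [d] at the end of the stem ([nomozu] vs [nomod]).
Compare 'bone', with invariant [z] in [rɔlizu] and [rɔliz]: an analysis with underlying /z/ and a rule producing [d] in isolation would wrongly predict alternation here too.
So /d/ is underlying, and a rule of intervocalic spirantization — voiced stops become fricatives between vowels — gives [z].

/nomod/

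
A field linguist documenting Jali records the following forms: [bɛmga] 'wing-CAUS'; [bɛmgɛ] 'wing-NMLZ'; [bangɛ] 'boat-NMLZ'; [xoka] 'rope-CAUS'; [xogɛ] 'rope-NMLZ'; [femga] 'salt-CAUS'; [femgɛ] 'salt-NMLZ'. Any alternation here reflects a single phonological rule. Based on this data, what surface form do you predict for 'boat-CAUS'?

[banga]

The CAUS morpheme has two allomorphs, [-ga] and [-ka].
The NMLZ suffix, which begins with [g], is invariant after every stem; so [g] is not altered by any rule here.
So the underlying form is /-ka/, and voiceless stops become voiced after a nasal.
After 'boat', which ends in a nasal, the suffix surfaces as [-ga], giving [banga].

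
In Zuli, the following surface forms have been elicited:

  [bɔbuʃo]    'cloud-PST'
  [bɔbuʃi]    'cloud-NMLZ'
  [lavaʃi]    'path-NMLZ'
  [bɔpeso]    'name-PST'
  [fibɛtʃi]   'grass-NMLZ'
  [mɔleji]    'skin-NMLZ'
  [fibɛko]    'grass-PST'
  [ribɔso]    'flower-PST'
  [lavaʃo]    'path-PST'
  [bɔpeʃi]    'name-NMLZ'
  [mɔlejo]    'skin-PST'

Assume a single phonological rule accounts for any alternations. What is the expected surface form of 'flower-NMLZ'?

The stem for 'name' ends in [s] in [bɔpeso] but [ʃ] in [bɔpeʃi].
If /ʃ/ were underlying and a rule turned it into [s] before the PST suffix, 'cloud' would also alternate; but it has [ʃ] in both [bɔbuʃo] and [bɔbuʃi].
The alternation reflects palatalization before a front vowel: /k/ and /s/ become palato-alveolar [tʃ] and [ʃ] before a front vowel. /s/ is underlying.
From [ribɔso] the stem 'flower' is /ribɔs/; before a front vowel this yields [ribɔʃi].

[ribɔʃi]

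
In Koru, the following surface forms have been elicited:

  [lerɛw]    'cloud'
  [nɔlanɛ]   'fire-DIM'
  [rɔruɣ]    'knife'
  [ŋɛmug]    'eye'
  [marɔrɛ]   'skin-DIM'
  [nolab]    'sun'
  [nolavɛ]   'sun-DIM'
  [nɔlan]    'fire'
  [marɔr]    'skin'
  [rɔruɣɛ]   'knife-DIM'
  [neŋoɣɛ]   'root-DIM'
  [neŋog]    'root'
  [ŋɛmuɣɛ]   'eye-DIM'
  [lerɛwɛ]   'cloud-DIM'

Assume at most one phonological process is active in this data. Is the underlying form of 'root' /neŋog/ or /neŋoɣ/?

The stem for 'root' ends in [g] in [neŋog] but [ɣ] in [neŋoɣɛ].
The stem 'knife' ([rɔruɣ], [rɔruɣɛ]) shows [ɣ] unchanged in both environments, so [ɣ] cannot be basic with [g] derived in isolation.
So /g/ is underlying, and a rule of intervocalic spirantization — voiced stops become fricatives between vowels — gives [ɣ].

/neŋog/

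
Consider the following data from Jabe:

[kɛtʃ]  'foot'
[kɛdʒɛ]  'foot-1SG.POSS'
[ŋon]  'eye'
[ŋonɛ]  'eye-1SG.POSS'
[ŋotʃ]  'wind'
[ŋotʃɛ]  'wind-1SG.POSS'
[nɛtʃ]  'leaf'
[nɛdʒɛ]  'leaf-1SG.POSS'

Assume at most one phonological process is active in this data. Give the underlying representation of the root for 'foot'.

'foot' shows [tʃ] ~ [dʒ] at the end of the stem ([kɛtʃ] vs [kɛdʒɛ]).
If /tʃ/ were underlying and a rule turned it into [dʒ] before the 1SG.POSS suffix, 'wind' would also alternate; but it has [tʃ] in both [ŋotʃ] and [ŋotʃɛ].
The alternation reflects word-final obstruent devoicing: voiced obstruents become voiceless word-finally. /dʒ/ is underlying.
So 'foot' = /kɛdʒ/.

/kɛdʒ/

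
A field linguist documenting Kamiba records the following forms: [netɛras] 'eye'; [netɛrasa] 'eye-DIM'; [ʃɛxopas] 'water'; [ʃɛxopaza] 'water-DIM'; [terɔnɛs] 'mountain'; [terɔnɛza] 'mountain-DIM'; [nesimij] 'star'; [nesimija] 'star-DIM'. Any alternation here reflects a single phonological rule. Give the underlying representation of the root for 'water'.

The root 'water' surfaces as [ʃɛxopas] and [ʃɛxopaza], with a stem-final [s] ~ [z] alternation.
The stem 'eye' ([netɛras], [netɛrasa]) shows [s] unchanged in both environments, so [s] cannot be basic with [z] derived before the DIM suffix.
So /z/ is underlying, and a rule of word-final obstruent devoicing — voiced obstruents become voiceless word-finally — gives [s].

/ʃɛxopaz/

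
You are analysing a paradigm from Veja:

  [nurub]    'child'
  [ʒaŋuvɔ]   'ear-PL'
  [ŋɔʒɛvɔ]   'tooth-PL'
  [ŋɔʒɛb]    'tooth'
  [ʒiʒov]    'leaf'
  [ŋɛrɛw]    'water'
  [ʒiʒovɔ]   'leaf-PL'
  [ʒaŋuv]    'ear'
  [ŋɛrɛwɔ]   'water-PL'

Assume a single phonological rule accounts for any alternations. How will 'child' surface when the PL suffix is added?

[nuruvɔ]

In [ŋɔʒɛb] and [ŋɔʒɛvɔ] the final segment of 'tooth' alternates: [b] ~ [v].
But 'leaf' keeps [v] in both environments ([ʒiʒov], [ʒiʒovɔ]), so there is no rule changing /v/ to [b] in isolation.
Therefore /b/ is basic and [v] is derived by intervocalic spirantization (voiced stops become fricatives between vowels).
From [nurub] the stem 'child' is /nurub/; between vowels this yields [nuruvɔ].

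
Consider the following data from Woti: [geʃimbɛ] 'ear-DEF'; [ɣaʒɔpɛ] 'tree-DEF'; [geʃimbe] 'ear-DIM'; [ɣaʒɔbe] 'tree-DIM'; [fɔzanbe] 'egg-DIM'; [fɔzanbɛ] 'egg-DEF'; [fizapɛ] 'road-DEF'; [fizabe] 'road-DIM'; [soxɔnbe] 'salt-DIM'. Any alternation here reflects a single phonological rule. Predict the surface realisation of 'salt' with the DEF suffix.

The DEF morpheme has two allomorphs, [-bɛ] and [-pɛ].
By contrast the DIM suffix keeps its initial [b] throughout — that segment must be underlying.
The DEF suffix is therefore /-pɛ/ underlyingly, with post-nasal voicing: voiceless stops become voiced after a nasal.
After 'salt', which ends in a nasal, the suffix surfaces as [-bɛ], giving [soxɔnbɛ].

[soxɔnbɛ]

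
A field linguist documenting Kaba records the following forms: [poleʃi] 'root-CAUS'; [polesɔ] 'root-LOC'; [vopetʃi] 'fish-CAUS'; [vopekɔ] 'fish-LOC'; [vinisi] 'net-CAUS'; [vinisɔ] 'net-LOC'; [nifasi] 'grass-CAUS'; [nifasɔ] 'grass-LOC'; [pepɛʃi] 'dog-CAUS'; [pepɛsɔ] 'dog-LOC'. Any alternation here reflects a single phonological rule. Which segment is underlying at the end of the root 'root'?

/ʃ/

In [poleʃi] and [polesɔ] the final segment of 'root' alternates: [ʃ] ~ [s].
But 'grass' keeps [s] in both environments ([nifasi], [nifasɔ]), so there is no rule changing /s/ to [ʃ] before the CAUS suffix.
The underlying segment must be /ʃ/; palato-alveolar /tʃ/ and /ʃ/ become [k] and [s] when no front vowel follows, yielding [s] there.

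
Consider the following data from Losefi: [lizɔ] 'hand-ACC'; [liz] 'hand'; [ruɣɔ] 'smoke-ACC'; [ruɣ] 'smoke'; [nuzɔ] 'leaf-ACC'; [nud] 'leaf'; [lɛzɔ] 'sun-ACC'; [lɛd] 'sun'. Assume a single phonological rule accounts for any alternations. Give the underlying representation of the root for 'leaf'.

/nud/

'leaf' shows [z] ~ [d] at the end of the stem ([nuzɔ] vs [nud]).
Compare 'hand', with invariant [z] in [lizɔ] and [liz]: an analysis with underlying /z/ and a rule producing [d] in isolation would wrongly predict alternation here too.
The alternation reflects intervocalic spirantization: voiced stops become fricatives between vowels. /d/ is underlying.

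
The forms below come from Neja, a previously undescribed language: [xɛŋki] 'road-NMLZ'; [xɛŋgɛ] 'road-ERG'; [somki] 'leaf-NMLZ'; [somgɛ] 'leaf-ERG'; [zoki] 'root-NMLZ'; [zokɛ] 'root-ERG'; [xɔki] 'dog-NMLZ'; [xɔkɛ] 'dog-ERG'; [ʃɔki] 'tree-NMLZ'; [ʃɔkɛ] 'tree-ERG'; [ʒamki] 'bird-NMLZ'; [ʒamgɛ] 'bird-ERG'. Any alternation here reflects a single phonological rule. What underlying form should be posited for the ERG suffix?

/-gɛ/

The ERG morpheme has two allomorphs, [-gɛ] and [-kɛ].
By contrast the NMLZ suffix keeps its initial [k] throughout — that segment must be underlying.
The ERG suffix is therefore /-gɛ/ underlyingly, with post-vocalic devoicing: voiced stops become voiceless after a vowel.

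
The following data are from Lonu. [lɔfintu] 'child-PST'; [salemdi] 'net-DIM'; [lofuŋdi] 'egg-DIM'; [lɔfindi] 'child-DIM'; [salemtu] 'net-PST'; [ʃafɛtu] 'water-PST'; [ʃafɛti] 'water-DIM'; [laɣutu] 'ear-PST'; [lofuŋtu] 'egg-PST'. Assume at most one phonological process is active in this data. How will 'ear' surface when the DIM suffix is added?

The DIM morpheme has two allomorphs, [-di] and [-ti].
By contrast the PST suffix keeps its initial [t] throughout — that segment must be underlying.
The DIM suffix is therefore /-di/ underlyingly, with post-vocalic devoicing: voiced stops become voiceless after a vowel.
After 'ear', which ends in a vowel, the suffix surfaces as [-ti], giving [laɣuti].

[laɣuti]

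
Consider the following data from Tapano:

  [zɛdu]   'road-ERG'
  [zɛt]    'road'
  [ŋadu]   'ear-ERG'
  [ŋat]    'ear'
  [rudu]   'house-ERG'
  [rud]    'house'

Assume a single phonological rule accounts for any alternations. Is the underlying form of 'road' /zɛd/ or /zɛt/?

The stem for 'road' ends in [d] in [zɛdu] but [t] in [zɛt].
Compare 'house', with invariant [d] in [rudu] and [rud]: an analysis with underlying /d/ and a rule producing [t] in isolation would wrongly predict alternation here too.
The alternation reflects intervocalic voicing: voiceless stops become voiced between vowels. /t/ is underlying.

/zɛt/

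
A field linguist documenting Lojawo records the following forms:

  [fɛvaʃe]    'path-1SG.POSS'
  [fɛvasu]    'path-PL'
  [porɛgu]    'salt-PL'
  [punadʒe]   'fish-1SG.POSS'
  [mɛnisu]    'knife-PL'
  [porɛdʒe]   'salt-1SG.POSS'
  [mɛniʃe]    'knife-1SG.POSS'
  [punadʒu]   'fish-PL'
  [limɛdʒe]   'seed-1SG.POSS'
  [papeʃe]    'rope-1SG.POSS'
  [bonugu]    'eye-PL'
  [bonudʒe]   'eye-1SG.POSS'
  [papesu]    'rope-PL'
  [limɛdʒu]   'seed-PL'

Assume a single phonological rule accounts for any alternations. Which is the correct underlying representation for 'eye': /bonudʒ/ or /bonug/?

'eye' shows [dʒ] ~ [g] at the end of the stem ([bonudʒe] vs [bonugu]).
But 'fish' keeps [dʒ] in both environments ([punadʒe], [punadʒu]), so there is no rule changing /dʒ/ to [g] before the PL suffix.
The underlying segment must be /g/; /g/ and /s/ become palato-alveolar [dʒ] and [ʃ] before a front vowel, yielding [dʒ] there.

/bonug/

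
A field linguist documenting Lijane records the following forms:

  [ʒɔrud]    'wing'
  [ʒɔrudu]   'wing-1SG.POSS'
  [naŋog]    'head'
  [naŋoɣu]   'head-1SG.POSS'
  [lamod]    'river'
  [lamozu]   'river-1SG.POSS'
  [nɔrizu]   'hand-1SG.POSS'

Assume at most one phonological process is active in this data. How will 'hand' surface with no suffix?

[nɔrid]

The root 'river' surfaces as [lamod] and [lamozu], with a stem-final [d] ~ [z] alternation.
Compare 'wing', with invariant [d] in [ʒɔrud] and [ʒɔrudu]: an analysis with underlying /d/ and a rule producing [z] before the 1SG.POSS suffix would wrongly predict alternation here too.
So /z/ is underlying, and a rule of word-final hardening — voiced fricatives become stops word-finally — gives [d].
The one attested form of 'hand', [nɔrizu], shows underlying /nɔriz/. Applying the same rule word-finally gives [nɔrid].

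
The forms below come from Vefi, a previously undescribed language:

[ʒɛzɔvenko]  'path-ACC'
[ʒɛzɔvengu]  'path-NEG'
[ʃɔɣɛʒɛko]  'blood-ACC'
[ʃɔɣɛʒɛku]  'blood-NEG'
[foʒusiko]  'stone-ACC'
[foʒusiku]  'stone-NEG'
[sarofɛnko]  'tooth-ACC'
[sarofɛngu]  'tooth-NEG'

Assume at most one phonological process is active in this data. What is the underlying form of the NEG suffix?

The NEG suffix surfaces as [-gu] and [-ku], depending on the final segment of the stem.
The ACC suffix, which begins with [k], is invariant after every stem; so [k] is not altered by any rule here.
The NEG suffix is therefore /-gu/ underlyingly, with post-vocalic devoicing: voiced stops become voiceless after a vowel.

/-gu/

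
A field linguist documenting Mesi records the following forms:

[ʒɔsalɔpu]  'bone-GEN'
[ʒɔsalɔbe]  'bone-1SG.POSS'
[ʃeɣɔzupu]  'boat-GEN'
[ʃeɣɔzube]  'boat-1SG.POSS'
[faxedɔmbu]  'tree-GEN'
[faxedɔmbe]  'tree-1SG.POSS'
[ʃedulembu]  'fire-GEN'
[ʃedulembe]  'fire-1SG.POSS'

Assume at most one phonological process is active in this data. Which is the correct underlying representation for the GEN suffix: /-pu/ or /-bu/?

/-pu/

The GEN suffix surfaces as [-bu] and [-pu], depending on the final segment of the stem.
By contrast the 1SG.POSS suffix keeps its initial [b] throughout — that segment must be underlying.
So the underlying form is /-pu/, and voiceless stops become voiced after a nasal.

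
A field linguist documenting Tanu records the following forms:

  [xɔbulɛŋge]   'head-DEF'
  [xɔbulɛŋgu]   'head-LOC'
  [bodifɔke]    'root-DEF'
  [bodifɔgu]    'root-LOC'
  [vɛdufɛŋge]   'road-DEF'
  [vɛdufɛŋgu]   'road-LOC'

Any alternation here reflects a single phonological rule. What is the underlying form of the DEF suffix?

/-ke/

The DEF morpheme has two allomorphs, [-ge] and [-ke].
The LOC suffix, which begins with [g], is invariant after every stem; so [g] is not altered by any rule here.
So the underlying form is /-ke/, and voiceless stops become voiced after a nasal.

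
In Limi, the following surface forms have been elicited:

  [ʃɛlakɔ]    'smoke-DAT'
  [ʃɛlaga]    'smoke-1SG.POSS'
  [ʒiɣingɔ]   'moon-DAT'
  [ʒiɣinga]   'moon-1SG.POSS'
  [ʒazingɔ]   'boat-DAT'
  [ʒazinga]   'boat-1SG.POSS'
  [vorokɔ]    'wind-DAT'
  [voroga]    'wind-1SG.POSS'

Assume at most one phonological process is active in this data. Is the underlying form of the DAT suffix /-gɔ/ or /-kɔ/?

The DAT suffix surfaces as [-gɔ] and [-kɔ], depending on the final segment of the stem.
By contrast the 1SG.POSS suffix keeps its initial [g] throughout — that segment must be underlying.
So the underlying form is /-kɔ/, and voiceless stops become voiced after a nasal.

/-kɔ/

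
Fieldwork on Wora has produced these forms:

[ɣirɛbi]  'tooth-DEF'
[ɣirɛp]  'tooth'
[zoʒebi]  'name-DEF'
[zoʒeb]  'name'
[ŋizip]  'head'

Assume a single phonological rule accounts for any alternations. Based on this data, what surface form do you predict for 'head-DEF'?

[ŋizibi]

In [ɣirɛbi] and [ɣirɛp] the final segment of 'tooth' alternates: [b] ~ [p].
If /b/ were underlying and a rule turned it into [p] in isolation, 'name' would also alternate; but it has [b] in both [zoʒebi] and [zoʒeb].
So /p/ is underlying, and a rule of intervocalic voicing — voiceless stops become voiced between vowels — gives [b].
From [ŋizip] the stem 'head' is /ŋizip/; between vowels this yields [ŋizibi].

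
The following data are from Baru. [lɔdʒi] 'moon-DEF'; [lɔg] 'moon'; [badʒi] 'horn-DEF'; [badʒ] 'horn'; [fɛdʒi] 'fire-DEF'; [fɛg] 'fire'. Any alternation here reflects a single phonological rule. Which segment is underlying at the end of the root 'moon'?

The root 'moon' surfaces as [lɔdʒi] and [lɔg], with a stem-final [dʒ] ~ [g] alternation.
But 'horn' keeps [dʒ] in both environments ([badʒi], [badʒ]), so there is no rule changing /dʒ/ to [g] in isolation.
The alternation reflects palatalization before a front vowel: /g/ becomes palato-alveolar [dʒ] before a front vowel. /g/ is underlying.

/g/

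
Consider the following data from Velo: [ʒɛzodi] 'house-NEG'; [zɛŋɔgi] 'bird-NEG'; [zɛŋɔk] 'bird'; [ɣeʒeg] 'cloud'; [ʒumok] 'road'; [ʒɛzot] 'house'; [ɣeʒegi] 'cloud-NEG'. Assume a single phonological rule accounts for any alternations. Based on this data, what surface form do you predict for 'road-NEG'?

The stem for 'bird' ends in [g] in [zɛŋɔgi] but [k] in [zɛŋɔk].
But 'cloud' keeps [g] in both environments ([ɣeʒegi], [ɣeʒeg]), so there is no rule changing /g/ to [k] in isolation.
So /k/ is underlying, and a rule of intervocalic voicing — voiceless stops become voiced between vowels — gives [g].
From [ʒumok] the stem 'road' is /ʒumok/; between vowels this yields [ʒumogi].

[ʒumogi]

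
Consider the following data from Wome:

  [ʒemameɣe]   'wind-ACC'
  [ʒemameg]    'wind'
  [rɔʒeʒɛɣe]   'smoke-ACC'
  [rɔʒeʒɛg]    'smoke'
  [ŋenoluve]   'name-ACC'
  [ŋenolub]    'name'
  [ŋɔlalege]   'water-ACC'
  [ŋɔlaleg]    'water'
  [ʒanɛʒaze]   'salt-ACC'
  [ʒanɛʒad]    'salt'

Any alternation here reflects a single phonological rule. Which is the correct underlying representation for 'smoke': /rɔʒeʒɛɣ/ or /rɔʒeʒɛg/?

In [rɔʒeʒɛɣe] and [rɔʒeʒɛg] the final segment of 'smoke' alternates: [ɣ] ~ [g].
The stem 'water' ([ŋɔlalege], [ŋɔlaleg]) shows [g] unchanged in both environments, so [g] cannot be basic with [ɣ] derived before the ACC suffix.
The underlying segment must be /ɣ/; voiced fricatives become stops word-finally, yielding [g] there.

/rɔʒeʒɛɣ/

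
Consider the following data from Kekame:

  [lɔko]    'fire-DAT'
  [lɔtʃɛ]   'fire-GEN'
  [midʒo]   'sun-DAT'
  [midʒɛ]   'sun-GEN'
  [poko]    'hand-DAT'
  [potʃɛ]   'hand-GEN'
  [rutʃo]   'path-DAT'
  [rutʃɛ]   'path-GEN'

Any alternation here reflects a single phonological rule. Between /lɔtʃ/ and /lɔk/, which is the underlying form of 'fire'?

The stem for 'fire' ends in [k] in [lɔko] but [tʃ] in [lɔtʃɛ].
If /tʃ/ were underlying and a rule turned it into [k] before the DAT suffix, 'path' would also alternate; but it has [tʃ] in both [rutʃo] and [rutʃɛ].
The alternation reflects palatalization before a front vowel: /k/ becomes palato-alveolar [tʃ] before a front vowel. /k/ is underlying.

/lɔk/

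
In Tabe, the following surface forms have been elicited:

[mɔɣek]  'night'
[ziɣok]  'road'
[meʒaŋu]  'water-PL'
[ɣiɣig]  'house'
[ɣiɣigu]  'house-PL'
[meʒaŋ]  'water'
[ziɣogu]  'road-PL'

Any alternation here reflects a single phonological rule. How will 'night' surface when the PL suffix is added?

'road' shows [k] ~ [g] at the end of the stem ([ziɣok] vs [ziɣogu]).
But 'house' keeps [g] in both environments ([ɣiɣig], [ɣiɣigu]), so there is no rule changing /g/ to [k] in isolation.
The alternation reflects intervocalic voicing: voiceless stops become voiced between vowels. /k/ is underlying.
The one attested form of 'night', [mɔɣek], shows underlying /mɔɣek/. Applying the same rule between vowels gives [mɔɣegu].

[mɔɣegu]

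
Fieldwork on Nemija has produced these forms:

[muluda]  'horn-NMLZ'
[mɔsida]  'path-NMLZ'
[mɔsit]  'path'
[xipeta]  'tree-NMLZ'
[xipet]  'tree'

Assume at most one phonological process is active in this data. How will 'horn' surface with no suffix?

[mulut]

The root 'path' surfaces as [mɔsida] and [mɔsit], with a stem-final [d] ~ [t] alternation.
Compare 'tree', with invariant [t] in [xipeta] and [xipet]: an analysis with underlying /t/ and a rule producing [d] before the NMLZ suffix would wrongly predict alternation here too.
The underlying segment must be /d/; voiced obstruents become voiceless word-finally, yielding [t] there.
From [muluda] the stem 'horn' is /mulud/; word-finally this yields [mulut].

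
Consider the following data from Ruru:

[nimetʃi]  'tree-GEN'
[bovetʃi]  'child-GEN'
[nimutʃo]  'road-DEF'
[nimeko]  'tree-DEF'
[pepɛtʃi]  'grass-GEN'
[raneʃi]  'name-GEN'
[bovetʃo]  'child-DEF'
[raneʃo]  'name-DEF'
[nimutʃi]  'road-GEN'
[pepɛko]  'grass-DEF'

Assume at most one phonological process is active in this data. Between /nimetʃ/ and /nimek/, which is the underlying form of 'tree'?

/nimek/

In [nimetʃi] and [nimeko] the final segment of 'tree' alternates: [tʃ] ~ [k].
If /tʃ/ were underlying and a rule turned it into [k] before the DEF suffix, 'child' would also alternate; but it has [tʃ] in both [bovetʃi] and [bovetʃo].
The alternation reflects palatalization before a front vowel: /k/ becomes palato-alveolar [tʃ] before a front vowel. /k/ is underlying.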